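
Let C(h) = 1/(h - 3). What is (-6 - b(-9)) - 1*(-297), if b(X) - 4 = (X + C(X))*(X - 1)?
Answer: 1177/6 ≈ 196.17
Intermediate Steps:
C(h) = 1/(-3 + h)
b(X) = 4 + (-1 + X)*(X + 1/(-3 + X)) (b(X) = 4 + (X + 1/(-3 + X))*(X - 1) = 4 + (X + 1/(-3 + X))*(-1 + X) = 4 + (-1 + X)*(X + 1/(-3 + X)))
(-6 - b(-9)) - 1*(-297) = (-6 - (-1 - 9 + (-3 - 9)*(4 + (-9)² - 1*(-9)))/(-3 - 9)) - 1*(-297) = (-6 - (-1 - 9 - 12*(4 + 81 + 9))/(-12)) + 297 = (-6 - (-1)*(-1 - 9 - 12*94)/12) + 297 = (-6 - (-1)*(-1 - 9 - 1128)/12) + 297 = (-6 - (-1)*(-1138)/12) + 297 = (-6 - 1*569/6) + 297 = (-6 - 569/6) + 297 = -605/6 + 297 = 1177/6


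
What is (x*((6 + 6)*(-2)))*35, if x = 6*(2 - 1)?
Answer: -5040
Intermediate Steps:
x = 6 (x = 6*1 = 6)
(x*((6 + 6)*(-2)))*35 = (6*((6 + 6)*(-2)))*35 = (6*(12*(-2)))*35 = (6*(-24))*35 = -144*35 = -5040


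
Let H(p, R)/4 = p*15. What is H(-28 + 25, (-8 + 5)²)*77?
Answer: -13860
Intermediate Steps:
H(p, R) = 60*p (H(p, R) = 4*(p*15) = 4*(15*p) = 60*p)
H(-28 + 25, (-8 + 5)²)*77 = (60*(-28 + 25))*77 = (60*(-3))*77 = -180*77 = -13860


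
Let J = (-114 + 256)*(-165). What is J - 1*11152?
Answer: -34582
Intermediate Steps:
J = -23430 (J = 142*(-165) = -23430)
J - 1*11152 = -23430 - 1*11152 = -23430 - 11152 = -34582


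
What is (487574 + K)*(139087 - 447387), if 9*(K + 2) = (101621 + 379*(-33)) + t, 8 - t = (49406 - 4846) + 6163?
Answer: -1364704440100/9 ≈ -1.5163e+11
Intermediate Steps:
t = -50715 (t = 8 - ((49406 - 4846) + 6163) = 8 - (44560 + 6163) = 8 - 1*50723 = 8 - 50723 = -50715)
K = 38381/9 (K = -2 + ((101621 + 379*(-33)) - 50715)/9 = -2 + ((101621 - 12507) - 50715)/9 = -2 + (89114 - 50715)/9 = -2 + (⅑)*38399 = -2 + 38399/9 = 38381/9 ≈ 4264.6)
(487574 + K)*(139087 - 447387) = (487574 + 38381/9)*(139087 - 447387) = (4426547/9)*(-308300) = -1364704440100/9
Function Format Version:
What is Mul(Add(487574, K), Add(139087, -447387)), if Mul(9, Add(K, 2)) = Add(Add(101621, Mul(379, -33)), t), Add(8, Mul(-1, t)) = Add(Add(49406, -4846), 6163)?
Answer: Rational(-1364704440100, 9) ≈ -1.5163e+11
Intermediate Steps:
t = -50715 (t = Add(8, Mul(-1, Add(Add(49406, -4846), 6163))) = Add(8, Mul(-1, Add(44560, 6163))) = Add(8, Mul(-1, 50723)) = Add(8, -50723) = -50715)
K = Rational(38381, 9) (K = Add(-2, Mul(Rational(1, 9), Add(Add(101621, Mul(379, -33)), -50715))) = Add(-2, Mul(Rational(1, 9), Add(Add(101621, -12507), -50715))) = Add(-2, Mul(Rational(1, 9), Add(89114, -50715))) = Add(-2, Mul(Rational(1, 9), 38399)) = Add(-2, Rational(38399, 9)) = Rational(38381, 9) ≈ 4264.6)
Mul(Add(487574, K), Add(139087, -447387)) = Mul(Add(487574, Rational(38381, 9)), Add(139087, -447387)) = Mul(Rational(4426547, 9), -308300) = Rational(-1364704440100, 9)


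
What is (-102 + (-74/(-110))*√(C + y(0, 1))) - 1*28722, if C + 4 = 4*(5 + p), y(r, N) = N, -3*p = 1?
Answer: -28824 + 37*√141/165 ≈ -28821.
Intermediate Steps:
p = -⅓ (p = -⅓*1 = -⅓ ≈ -0.33333)
C = 44/3 (C = -4 + 4*(5 - ⅓) = -4 + 4*(14/3) = -4 + 56/3 = 44/3 ≈ 14.667)
(-102 + (-74/(-110))*√(C + y(0, 1))) - 1*28722 = (-102 + (-74/(-110))*√(44/3 + 1)) - 1*28722 = (-102 + (-74*(-1/110))*√(47/3)) - 28722 = (-102 + 37*(√141/3)/55) - 28722 = (-102 + 37*√141/165) - 28722 = -28824 + 37*√141/165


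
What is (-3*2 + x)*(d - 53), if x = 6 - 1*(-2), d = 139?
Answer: 172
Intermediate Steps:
x = 8 (x = 6 + 2 = 8)
(-3*2 + x)*(d - 53) = (-3*2 + 8)*(139 - 53) = (-6 + 8)*86 = 2*86 = 172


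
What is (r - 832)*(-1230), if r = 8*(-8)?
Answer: 1102080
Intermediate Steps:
r = -64
(r - 832)*(-1230) = (-64 - 832)*(-1230) = -896*(-1230) = 1102080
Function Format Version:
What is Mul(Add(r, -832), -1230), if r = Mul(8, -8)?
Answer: 1102080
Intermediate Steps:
r = -64
Mul(Add(r, -832), -1230) = Mul(Add(-64, -832), -1230) = Mul(-896, -1230) = 1102080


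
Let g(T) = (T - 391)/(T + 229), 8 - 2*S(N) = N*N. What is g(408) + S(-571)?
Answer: -207682987/1274 ≈ -1.6302e+5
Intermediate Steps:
S(N) = 4 - N²/2 (S(N) = 4 - N*N/2 = 4 - N²/2)
g(T) = (-391 + T)/(229 + T)
g(408) + S(-571) = (-391 + 408)/(229 + 408) + (4 - ½*(-571)²) = 17/637 + (4 - ½*326041) = (1/637)*17 + (4 - 326041/2) = 17/637 - 326033/2 = -207682987/1274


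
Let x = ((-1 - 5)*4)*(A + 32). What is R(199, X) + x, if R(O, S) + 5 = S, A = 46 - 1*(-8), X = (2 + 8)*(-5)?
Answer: -2119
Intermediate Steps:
X = -50 (X = 10*(-5) = -50)
A = 54 (A = 46 + 8 = 54)
R(O, S) = -5 + S
x = -2064 (x = ((-1 - 5)*4)*(54 + 32) = -6*4*86 = -24*86 = -2064)
R(199, X) + x = (-5 - 50) - 2064 = -55 - 2064 = -2119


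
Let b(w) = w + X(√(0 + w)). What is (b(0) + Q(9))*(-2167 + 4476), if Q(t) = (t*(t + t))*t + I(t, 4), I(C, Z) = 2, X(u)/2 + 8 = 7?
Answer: 3366522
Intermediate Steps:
X(u) = -2 (X(u) = -16 + 2*7 = -16 + 14 = -2)
b(w) = -2 + w (b(w) = w - 2 = -2 + w)
Q(t) = 2 + 2*t³ (Q(t) = (t*(t + t))*t + 2 = (t*(2*t))*t + 2 = (2*t²)*t + 2 = 2*t³ + 2 = 2 + 2*t³)
(b(0) + Q(9))*(-2167 + 4476) = ((-2 + 0) + (2 + 2*9³))*(-2167 + 4476) = (-2 + (2 + 2*729))*2309 = (-2 + (2 + 1458))*2309 = (-2 + 1460)*2309 = 1458*2309 = 3366522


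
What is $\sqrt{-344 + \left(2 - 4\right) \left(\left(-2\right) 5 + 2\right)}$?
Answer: $2 i \sqrt{82} \approx 18.111 i$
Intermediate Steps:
$\sqrt{-344 + \left(2 - 4\right) \left(\left(-2\right) 5 + 2\right)} = \sqrt{-344 + \left(2 - 4\right) \left(-10 + 2\right)} = \sqrt{-344 - -16} = \sqrt{-344 + 16} = \sqrt{-328} = 2 i \sqrt{82}$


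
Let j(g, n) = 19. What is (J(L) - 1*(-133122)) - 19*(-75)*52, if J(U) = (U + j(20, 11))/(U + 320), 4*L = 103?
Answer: 286588205/1383 ≈ 2.0722e+5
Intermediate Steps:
L = 103/4 (L = (1/4)*103 = 103/4 ≈ 25.750)
J(U) = (19 + U)/(320 + U) (J(U) = (U + 19)/(U + 320) = (19 + U)/(320 + U))
(J(L) - 1*(-133122)) - 19*(-75)*52 = ((19 + 103/4)/(320 + 103/4) - 1*(-133122)) - 19*(-75)*52 = ((179/4)/(1383/4) + 133122) + 1425*52 = ((4/1383)*(179/4) + 133122) + 74100 = (179/1383 + 133122) + 74100 = 184107905/1383 + 74100 = 286588205/1383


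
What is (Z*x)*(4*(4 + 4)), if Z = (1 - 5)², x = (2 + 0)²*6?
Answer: 12288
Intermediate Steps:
x = 24 (x = 2²*6 = 4*6 = 24)
Z = 16 (Z = (-4)² = 16)
(Z*x)*(4*(4 + 4)) = (16*24)*(4*(4 + 4)) = 384*(4*8) = 384*32 = 12288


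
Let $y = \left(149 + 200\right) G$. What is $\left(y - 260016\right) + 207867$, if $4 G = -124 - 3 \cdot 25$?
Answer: $- \frac{278047}{4} \approx -69512.0$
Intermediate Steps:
$G = - \frac{199}{4}$ ($G = \frac{-124 - 3 \cdot 25}{4} = \frac{-124 - 75}{4} = \frac{1}{4} \left(-199\right) = - \frac{199}{4} \approx -49.75$)
$y = - \frac{69451}{4}$ ($y = \left(149 + 200\right) \left(- \frac{199}{4}\right) = 349 \left(- \frac{199}{4}\right) = - \frac{69451}{4} \approx -17363.0$)
$\left(y - 260016\right) + 207867 = \left(- \frac{69451}{4} - 260016\right) + 207867 = - \frac{1109515}{4} + 207867 = - \frac{278047}{4}$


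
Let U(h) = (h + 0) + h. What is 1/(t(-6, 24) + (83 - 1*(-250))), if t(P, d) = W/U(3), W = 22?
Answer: 3/1010 ≈ 0.0029703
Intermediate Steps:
U(h) = 2*h (U(h) = h + h = 2*h)
t(P, d) = 11/3 (t(P, d) = 22/((2*3)) = 22/6 = 22*(⅙) = 11/3)
1/(t(-6, 24) + (83 - 1*(-250))) = 1/(11/3 + (83 - 1*(-250))) = 1/(11/3 + (83 + 250)) = 1/(11/3 + 333) = 1/(1010/3) = 3/1010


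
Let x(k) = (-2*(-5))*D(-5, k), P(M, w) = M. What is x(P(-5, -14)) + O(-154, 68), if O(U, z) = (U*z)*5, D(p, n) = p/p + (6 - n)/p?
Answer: -52372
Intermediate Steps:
D(p, n) = 1 + (6 - n)/p
x(k) = -2 + 2*k (x(k) = (-2*(-5))*((6 - 5 - k)/(-5)) = 10*(-(1 - k)/5) = 10*(-⅕ + k/5) = -2 + 2*k)
O(U, z) = 5*U*z
x(P(-5, -14)) + O(-154, 68) = (-2 + 2*(-5)) + 5*(-154)*68 = (-2 - 10) - 52360 = -12 - 52360 = -52372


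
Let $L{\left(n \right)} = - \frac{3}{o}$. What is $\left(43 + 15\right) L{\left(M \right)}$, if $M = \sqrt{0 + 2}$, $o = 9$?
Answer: $- \frac{58}{3} \approx -19.333$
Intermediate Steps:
$M = \sqrt{2} \approx 1.4142$
$L{\left(n \right)} = - \frac{1}{3}$ ($L{\left(n \right)} = - \frac{3}{9} = \left(-3\right) \frac{1}{9} = - \frac{1}{3}$)
$\left(43 + 15\right) L{\left(M \right)} = \left(43 + 15\right) \left(- \frac{1}{3}\right) = 58 \left(- \frac{1}{3}\right) = - \frac{58}{3}$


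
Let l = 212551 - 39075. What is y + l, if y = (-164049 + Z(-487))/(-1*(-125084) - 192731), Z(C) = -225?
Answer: 3911765082/22549 ≈ 1.7348e+5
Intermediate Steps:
l = 173476
y = 54758/22549 (y = (-164049 - 225)/(-1*(-125084) - 192731) = -164274/(125084 - 192731) = -164274/(-67647) = -164274*(-1/67647) = 54758/22549 ≈ 2.4284)
y + l = 54758/22549 + 173476 = 3911765082/22549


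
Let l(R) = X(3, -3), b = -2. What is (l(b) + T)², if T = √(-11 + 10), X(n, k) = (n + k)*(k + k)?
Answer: -1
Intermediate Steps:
X(n, k) = 2*k*(k + n) (X(n, k) = (k + n)*(2*k) = 2*k*(k + n))
T = I (T = √(-1) = I ≈ 1.0*I)
l(R) = 0 (l(R) = 2*(-3)*(-3 + 3) = 2*(-3)*0 = 0)
(l(b) + T)² = (0 + I)² = I² = -1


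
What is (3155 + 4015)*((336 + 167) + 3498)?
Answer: 28687170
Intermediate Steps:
(3155 + 4015)*((336 + 167) + 3498) = 7170*(503 + 3498) = 7170*4001 = 28687170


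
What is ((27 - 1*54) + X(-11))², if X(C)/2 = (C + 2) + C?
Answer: 4489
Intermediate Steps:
X(C) = 4 + 4*C (X(C) = 2*((C + 2) + C) = 2*((2 + C) + C) = 2*(2 + 2*C) = 4 + 4*C)
((27 - 1*54) + X(-11))² = ((27 - 1*54) + (4 + 4*(-11)))² = ((27 - 54) + (4 - 44))² = (-27 - 40)² = (-67)² = 4489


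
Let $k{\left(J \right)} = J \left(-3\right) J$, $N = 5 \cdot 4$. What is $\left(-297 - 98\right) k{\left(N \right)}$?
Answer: $474000$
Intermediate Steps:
$N = 20$
$k{\left(J \right)} = - 3 J^{2}$ ($k{\left(J \right)} = - 3 J J = - 3 J^{2}$)
$\left(-297 - 98\right) k{\left(N \right)} = \left(-297 - 98\right) \left(- 3 \cdot 20^{2}\right) = - 395 \left(\left(-3\right) 400\right) = \left(-395\right) \left(-1200\right) = 474000$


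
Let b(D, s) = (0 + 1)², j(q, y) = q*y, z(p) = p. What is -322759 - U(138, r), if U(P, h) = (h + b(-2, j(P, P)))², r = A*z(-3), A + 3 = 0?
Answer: -322859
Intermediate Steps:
A = -3 (A = -3 + 0 = -3)
b(D, s) = 1 (b(D, s) = 1² = 1)
r = 9 (r = -3*(-3) = 9)
U(P, h) = (1 + h)² (U(P, h) = (h + 1)² = (1 + h)²)
-322759 - U(138, r) = -322759 - (1 + 9)² = -322759 - 1*10² = -322759 - 1*100 = -322759 - 100 = -322859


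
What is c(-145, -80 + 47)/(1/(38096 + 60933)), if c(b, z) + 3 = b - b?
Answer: -297087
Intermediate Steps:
c(b, z) = -3 (c(b, z) = -3 + (b - b) = -3 + 0 = -3)
c(-145, -80 + 47)/(1/(38096 + 60933)) = -3/(1/(38096 + 60933)) = -3/(1/99029) = -3/1/99029 = -3*99029 = -297087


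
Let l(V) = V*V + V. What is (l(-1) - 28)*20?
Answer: -560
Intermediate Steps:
l(V) = V + V**2 (l(V) = V**2 + V = V + V**2)
(l(-1) - 28)*20 = (-(1 - 1) - 28)*20 = (-1*0 - 28)*20 = (0 - 28)*20 = -28*20 = -560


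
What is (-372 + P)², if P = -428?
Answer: 640000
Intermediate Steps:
(-372 + P)² = (-372 - 428)² = (-800)² = 640000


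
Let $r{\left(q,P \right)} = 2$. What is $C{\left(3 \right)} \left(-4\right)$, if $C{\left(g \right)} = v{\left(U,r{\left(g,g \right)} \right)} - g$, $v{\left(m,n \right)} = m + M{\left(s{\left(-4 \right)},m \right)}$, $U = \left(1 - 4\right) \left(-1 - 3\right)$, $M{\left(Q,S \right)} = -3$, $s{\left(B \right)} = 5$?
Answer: $-24$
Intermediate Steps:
$U = 12$ ($U = \left(-3\right) \left(-4\right) = 12$)
$v{\left(m,n \right)} = -3 + m$ ($v{\left(m,n \right)} = m - 3 = -3 + m$)
$C{\left(g \right)} = 9 - g$ ($C{\left(g \right)} = \left(-3 + 12\right) - g = 9 - g$)
$C{\left(3 \right)} \left(-4\right) = \left(9 - 3\right) \left(-4\right) = 6 \left(-4\right) = -24$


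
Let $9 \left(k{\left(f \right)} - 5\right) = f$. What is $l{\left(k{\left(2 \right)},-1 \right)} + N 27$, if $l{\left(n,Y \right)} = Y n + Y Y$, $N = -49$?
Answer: $- \frac{11945}{9} \approx -1327.2$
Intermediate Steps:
$k{\left(f \right)} = 5 + \frac{f}{9}$
$l{\left(n,Y \right)} = Y^{2} + Y n$ ($l{\left(n,Y \right)} = Y n + Y^{2} = Y^{2} + Y n$)
$l{\left(k{\left(2 \right)},-1 \right)} + N 27 = - (-1 + \left(5 + \frac{1}{9} \cdot 2\right)) - 1323 = - (-1 + \left(5 + \frac{2}{9}\right)) - 1323 = - (-1 + \frac{47}{9}) - 1323 = \left(-1\right) \frac{38}{9} - 1323 = - \frac{38}{9} - 1323 = - \frac{11945}{9}$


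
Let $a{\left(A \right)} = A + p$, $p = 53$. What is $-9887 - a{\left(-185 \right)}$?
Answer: $-9755$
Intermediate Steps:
$a{\left(A \right)} = 53 + A$ ($a{\left(A \right)} = A + 53 = 53 + A$)
$-9887 - a{\left(-185 \right)} = -9887 - \left(53 - 185\right) = -9887 - -132 = -9887 + 132 = -9755$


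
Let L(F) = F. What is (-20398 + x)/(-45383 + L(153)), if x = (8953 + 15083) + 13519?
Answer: -17157/45230 ≈ -0.37933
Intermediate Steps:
x = 37555 (x = 24036 + 13519 = 37555)
(-20398 + x)/(-45383 + L(153)) = (-20398 + 37555)/(-45383 + 153) = 17157/(-45230) = 17157*(-1/45230) = -17157/45230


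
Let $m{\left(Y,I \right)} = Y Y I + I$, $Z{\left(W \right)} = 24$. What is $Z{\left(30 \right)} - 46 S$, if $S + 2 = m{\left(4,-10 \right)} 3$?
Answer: $23576$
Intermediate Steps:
$m{\left(Y,I \right)} = I + I Y^{2}$ ($m{\left(Y,I \right)} = Y^{2} I + I = I Y^{2} + I = I + I Y^{2}$)
$S = -512$ ($S = -2 + - 10 \left(1 + 4^{2}\right) 3 = -2 + - 10 \left(1 + 16\right) 3 = -2 + \left(-10\right) 17 \cdot 3 = -2 - 510 = -512$)
$Z{\left(30 \right)} - 46 S = 24 - -23552 = 24 + 23552 = 23576$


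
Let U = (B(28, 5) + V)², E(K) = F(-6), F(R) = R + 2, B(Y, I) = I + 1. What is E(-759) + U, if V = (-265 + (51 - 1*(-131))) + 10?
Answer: 4485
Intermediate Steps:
B(Y, I) = 1 + I
F(R) = 2 + R
E(K) = -4 (E(K) = 2 - 6 = -4)
V = -73 (V = (-265 + (51 + 131)) + 10 = (-265 + 182) + 10 = -83 + 10 = -73)
U = 4489 (U = ((1 + 5) - 73)² = (6 - 73)² = (-67)² = 4489)
E(-759) + U = -4 + 4489 = 4485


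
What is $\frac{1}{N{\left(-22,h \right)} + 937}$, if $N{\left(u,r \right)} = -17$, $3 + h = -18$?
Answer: $\frac{1}{920} \approx 0.001087$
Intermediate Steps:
$h = -21$ ($h = -3 - 18 = -21$)
$\frac{1}{N{\left(-22,h \right)} + 937} = \frac{1}{-17 + 937} = \frac{1}{920}$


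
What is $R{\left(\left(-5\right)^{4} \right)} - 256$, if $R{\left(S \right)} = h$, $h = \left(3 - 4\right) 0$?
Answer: $-256$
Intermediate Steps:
$h = 0$ ($h = \left(-1\right) 0 = 0$)
$R{\left(S \right)} = 0$
$R{\left(\left(-5\right)^{4} \right)} - 256 = 0 - 256 = -256$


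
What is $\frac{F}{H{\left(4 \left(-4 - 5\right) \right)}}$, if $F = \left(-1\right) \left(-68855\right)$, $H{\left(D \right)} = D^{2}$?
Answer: $\frac{68855}{1296} \approx 53.129$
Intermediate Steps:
$F = 68855$
$\frac{F}{H{\left(4 \left(-4 - 5\right) \right)}} = \frac{68855}{\left(4 \left(-4 - 5\right)\right)^{2}} = \frac{68855}{\left(4 \left(-9\right)\right)^{2}} = \frac{68855}{\left(-36\right)^{2}} = \frac{68855}{1296}$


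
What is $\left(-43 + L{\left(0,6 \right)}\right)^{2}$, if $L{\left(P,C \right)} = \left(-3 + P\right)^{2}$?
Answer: $1156$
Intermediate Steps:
$\left(-43 + L{\left(0,6 \right)}\right)^{2} = \left(-43 + \left(-3 + 0\right)^{2}\right)^{2} = \left(-43 + \left(-3\right)^{2}\right)^{2} = \left(-43 + 9\right)^{2} = \left(-34\right)^{2} = 1156$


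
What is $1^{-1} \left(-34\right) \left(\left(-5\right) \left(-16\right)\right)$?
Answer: $-2720$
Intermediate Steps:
$1^{-1} \left(-34\right) \left(\left(-5\right) \left(-16\right)\right) = 1 \left(-34\right) 80 = \left(-34\right) 80 = -2720$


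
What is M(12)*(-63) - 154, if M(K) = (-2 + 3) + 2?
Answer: -343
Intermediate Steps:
M(K) = 3 (M(K) = 1 + 2 = 3)
M(12)*(-63) - 154 = 3*(-63) - 154 = -189 - 154 = -343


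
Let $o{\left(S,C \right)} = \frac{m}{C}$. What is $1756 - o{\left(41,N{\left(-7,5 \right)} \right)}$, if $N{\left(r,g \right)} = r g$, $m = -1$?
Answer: $\frac{61459}{35} \approx 1756.0$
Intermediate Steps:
$N{\left(r,g \right)} = g r$
$o{\left(S,C \right)} = - \frac{1}{C}$
$1756 - o{\left(41,N{\left(-7,5 \right)} \right)} = 1756 - - \frac{1}{5 \left(-7\right)} = 1756 - - \frac{1}{-35} = 1756 - \left(-1\right) \left(- \frac{1}{35}\right) = 1756 - \frac{1}{35} = \frac{61459}{35}$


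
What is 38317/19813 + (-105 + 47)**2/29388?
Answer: 298177732/145566111 ≈ 2.0484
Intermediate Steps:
38317/19813 + (-105 + 47)**2/29388 = 38317*(1/19813) + (-58)**2*(1/29388) = 38317/19813 + 3364*(1/29388) = 38317/19813 + 841/7347 = 298177732/145566111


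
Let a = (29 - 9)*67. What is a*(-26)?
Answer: -34840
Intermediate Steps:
a = 1340 (a = 20*67 = 1340)
a*(-26) = 1340*(-26) = -34840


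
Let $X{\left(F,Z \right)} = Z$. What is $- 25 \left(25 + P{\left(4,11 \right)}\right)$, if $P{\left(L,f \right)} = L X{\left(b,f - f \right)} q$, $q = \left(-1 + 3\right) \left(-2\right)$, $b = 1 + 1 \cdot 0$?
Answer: $-625$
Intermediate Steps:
$b = 1$ ($b = 1 + 0 = 1$)
$q = -4$ ($q = 2 \left(-2\right) = -4$)
$P{\left(L,f \right)} = 0$ ($P{\left(L,f \right)} = L \left(f - f\right) \left(-4\right) = L 0 \left(-4\right) = 0 \left(-4\right) = 0$)
$- 25 \left(25 + P{\left(4,11 \right)}\right) = - 25 \left(25 + 0\right) = \left(-25\right) 25 = -625$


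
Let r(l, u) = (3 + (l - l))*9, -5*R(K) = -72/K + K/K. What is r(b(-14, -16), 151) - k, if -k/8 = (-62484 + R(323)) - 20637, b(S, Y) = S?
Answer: -1073881723/1615 ≈ -6.6494e+5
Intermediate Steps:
R(K) = -⅕ + 72/(5*K) (R(K) = -(-72/K + K/K)/5 = -(-72/K + 1)/5 = -(1 - 72/K)/5 = -⅕ + 72/(5*K))
r(l, u) = 27 (r(l, u) = (3 + 0)*9 = 3*9 = 27)
k = 1073925328/1615 (k = -8*((-62484 + (⅕)*(72 - 1*323)/323) - 20637) = -8*((-62484 + (⅕)*(1/323)*(72 - 323)) - 20637) = -8*((-62484 + (⅕)*(1/323)*(-251)) - 20637) = -8*((-62484 - 251/1615) - 20637) = -8*(-100911911/1615 - 20637) = -8*(-134240666/1615) = 1073925328/1615 ≈ 6.6497e+5)
r(b(-14, -16), 151) - k = 27 - 1*1073925328/1615 = 27 - 1073925328/1615 = -1073881723/1615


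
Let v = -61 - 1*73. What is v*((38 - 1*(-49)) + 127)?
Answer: -28676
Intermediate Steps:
v = -134 (v = -61 - 73 = -134)
v*((38 - 1*(-49)) + 127) = -134*((38 - 1*(-49)) + 127) = -134*((38 + 49) + 127) = -134*(87 + 127) = -134*214 = -28676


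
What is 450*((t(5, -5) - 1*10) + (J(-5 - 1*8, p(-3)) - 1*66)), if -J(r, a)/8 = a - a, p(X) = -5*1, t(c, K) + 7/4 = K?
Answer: -74475/2 ≈ -37238.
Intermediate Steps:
t(c, K) = -7/4 + K
p(X) = -5
J(r, a) = 0 (J(r, a) = -8*(a - a) = -8*0 = 0)
450*((t(5, -5) - 1*10) + (J(-5 - 1*8, p(-3)) - 1*66)) = 450*(((-7/4 - 5) - 1*10) + (0 - 1*66)) = 450*((-27/4 - 10) + (0 - 66)) = 450*(-67/4 - 66) = 450*(-331/4) = -74475/2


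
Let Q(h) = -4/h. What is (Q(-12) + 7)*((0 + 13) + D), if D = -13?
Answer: 0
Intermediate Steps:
(Q(-12) + 7)*((0 + 13) + D) = (-4/(-12) + 7)*((0 + 13) - 13) = (-4*(-1/12) + 7)*(13 - 13) = (⅓ + 7)*0 = (22/3)*0 = 0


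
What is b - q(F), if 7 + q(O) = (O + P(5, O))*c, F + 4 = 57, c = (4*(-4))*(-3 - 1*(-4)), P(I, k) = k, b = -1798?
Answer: -95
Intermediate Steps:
c = -16 (c = -16*(-3 + 4) = -16*1 = -16)
F = 53 (F = -4 + 57 = 53)
q(O) = -7 - 32*O (q(O) = -7 + (O + O)*(-16) = -7 + (2*O)*(-16) = -7 - 32*O)
b - q(F) = -1798 - (-7 - 32*53) = -1798 - (-7 - 1696) = -1798 - 1*(-1703) = -1798 + 1703 = -95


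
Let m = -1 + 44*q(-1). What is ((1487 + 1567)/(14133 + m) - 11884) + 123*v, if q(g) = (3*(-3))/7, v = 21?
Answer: -458193775/49264 ≈ -9300.8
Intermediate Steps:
q(g) = -9/7 (q(g) = -9*⅐ = -9/7)
m = -403/7 (m = -1 + 44*(-9/7) = -1 - 396/7 = -403/7 ≈ -57.571)
((1487 + 1567)/(14133 + m) - 11884) + 123*v = ((1487 + 1567)/(14133 - 403/7) - 11884) + 123*21 = (3054/(98528/7) - 11884) + 2583 = (3054*(7/98528) - 11884) + 2583 = (10689/49264 - 11884) + 2583 = -585442687/49264 + 2583 = -458193775/49264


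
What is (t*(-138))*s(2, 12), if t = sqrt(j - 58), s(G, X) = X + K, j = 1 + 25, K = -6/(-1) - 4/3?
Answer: -9200*I*sqrt(2) ≈ -13011.0*I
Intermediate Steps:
K = 14/3 (K = -6*(-1) - 4*1/3 = 6 - 4/3 = 14/3 ≈ 4.6667)
j = 26
s(G, X) = 14/3 + X (s(G, X) = X + 14/3 = 14/3 + X)
t = 4*I*sqrt(2) (t = sqrt(26 - 58) = sqrt(-32) = 4*I*sqrt(2) ≈ 5.6569*I)
(t*(-138))*s(2, 12) = ((4*I*sqrt(2))*(-138))*(14/3 + 12) = -552*I*sqrt(2)*(50/3) = -9200*I*sqrt(2)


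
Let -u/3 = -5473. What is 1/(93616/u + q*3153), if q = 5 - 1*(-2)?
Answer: 16419/362477365 ≈ 4.5297e-5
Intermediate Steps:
u = 16419 (u = -3*(-5473) = 16419)
q = 7 (q = 5 + 2 = 7)
1/(93616/u + q*3153) = 1/(93616/16419 + 7*3153) = 1/(93616*(1/16419) + 22071) = 1/(93616/16419 + 22071) = 1/(362477365/16419) = 16419/362477365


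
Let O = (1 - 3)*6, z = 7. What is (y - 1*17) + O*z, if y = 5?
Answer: -96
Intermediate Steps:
O = -12 (O = -2*6 = -12)
(y - 1*17) + O*z = (5 - 1*17) - 12*7 = (5 - 17) - 84 = -12 - 84 = -96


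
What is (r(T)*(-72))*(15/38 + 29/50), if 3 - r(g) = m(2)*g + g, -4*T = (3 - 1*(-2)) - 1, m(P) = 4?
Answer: -266688/475 ≈ -561.45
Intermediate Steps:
T = -1 (T = -((3 - 1*(-2)) - 1)/4 = -((3 + 2) - 1)/4 = -(5 - 1)/4 = -¼*4 = -1)
r(g) = 3 - 5*g (r(g) = 3 - (4*g + g) = 3 - 5*g)
(r(T)*(-72))*(15/38 + 29/50) = ((3 - 5*(-1))*(-72))*(15/38 + 29/50) = ((3 + 5)*(-72))*(15*(1/38) + 29*(1/50)) = (8*(-72))*(15/38 + 29/50) = -576*463/475 = -266688/475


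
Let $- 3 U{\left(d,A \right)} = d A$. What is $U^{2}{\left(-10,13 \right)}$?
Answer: $\frac{16900}{9} \approx 1877.8$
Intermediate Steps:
$U{\left(d,A \right)} = - \frac{A d}{3}$ ($U{\left(d,A \right)} = - \frac{d A}{3} = - \frac{A d}{3}$)
$U^{2}{\left(-10,13 \right)} = \left(\left(- \frac{1}{3}\right) 13 \left(-10\right)\right)^{2} = \left(\frac{130}{3}\right)^{2} = \frac{16900}{9}$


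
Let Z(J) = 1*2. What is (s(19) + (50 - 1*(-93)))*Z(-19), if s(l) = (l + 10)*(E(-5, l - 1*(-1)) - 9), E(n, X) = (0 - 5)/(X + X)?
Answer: -973/4 ≈ -243.25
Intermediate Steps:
E(n, X) = -5/(2*X) (E(n, X) = -5*1/(2*X) = -5/(2*X))
s(l) = (-9 - 5/(2*(1 + l)))*(10 + l) (s(l) = (l + 10)*(-5/(2*(l - 1*(-1))) - 9) = (10 + l)*(-5/(2*(l + 1)) - 9) = (10 + l)*(-5/(2*(1 + l)) - 9) = (10 + l)*(-9 - 5/(2*(1 + l))) = (-9 - 5/(2*(1 + l)))*(10 + l))
Z(J) = 2
(s(19) + (50 - 1*(-93)))*Z(-19) = ((-230 - 203*19 - 18*19²)/(2*(1 + 19)) + (50 - 1*(-93)))*2 = ((½)*(-230 - 3857 - 18*361)/20 + (50 + 93))*2 = ((½)*(1/20)*(-230 - 3857 - 6498) + 143)*2 = ((½)*(1/20)*(-10585) + 143)*2 = (-2117/8 + 143)*2 = -973/8*2 = -973/4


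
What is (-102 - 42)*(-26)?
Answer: 3744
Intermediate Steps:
(-102 - 42)*(-26) = -144*(-26) = 3744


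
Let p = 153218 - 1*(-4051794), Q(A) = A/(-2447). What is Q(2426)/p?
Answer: -1213/5144832182 ≈ -2.3577e-7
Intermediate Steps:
Q(A) = -A/2447 (Q(A) = A*(-1/2447) = -A/2447)
p = 4205012 (p = 153218 + 4051794 = 4205012)
Q(2426)/p = -1/2447*2426/4205012 = -2426/2447*1/4205012 = -1213/5144832182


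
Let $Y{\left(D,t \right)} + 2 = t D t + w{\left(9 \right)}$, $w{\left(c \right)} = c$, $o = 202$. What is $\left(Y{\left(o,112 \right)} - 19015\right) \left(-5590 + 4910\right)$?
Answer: $-1710118400$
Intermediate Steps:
$Y{\left(D,t \right)} = 7 + D t^{2}$ ($Y{\left(D,t \right)} = -2 + \left(t D t + 9\right) = -2 + \left(D t t + 9\right) = -2 + \left(D t^{2} + 9\right) = -2 + \left(9 + D t^{2}\right) = 7 + D t^{2}$)
$\left(Y{\left(o,112 \right)} - 19015\right) \left(-5590 + 4910\right) = \left(\left(7 + 202 \cdot 112^{2}\right) - 19015\right) \left(-5590 + 4910\right) = \left(\left(7 + 202 \cdot 12544\right) - 19015\right) \left(-680\right) = \left(\left(7 + 2533888\right) - 19015\right) \left(-680\right) = \left(2533895 - 19015\right) \left(-680\right) = 2514880 \left(-680\right) = -1710118400$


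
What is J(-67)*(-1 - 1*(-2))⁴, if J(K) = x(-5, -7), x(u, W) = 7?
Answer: 7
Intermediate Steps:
J(K) = 7
J(-67)*(-1 - 1*(-2))⁴ = 7*(-1 - 1*(-2))⁴ = 7*(-1 + 2)⁴ = 7*1⁴ = 7*1 = 7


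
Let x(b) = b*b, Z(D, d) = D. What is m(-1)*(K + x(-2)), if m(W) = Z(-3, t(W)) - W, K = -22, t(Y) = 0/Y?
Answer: 36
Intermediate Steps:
t(Y) = 0
m(W) = -3 - W
x(b) = b**2
m(-1)*(K + x(-2)) = (-3 - 1*(-1))*(-22 + (-2)**2) = (-3 + 1)*(-22 + 4) = -2*(-18) = 36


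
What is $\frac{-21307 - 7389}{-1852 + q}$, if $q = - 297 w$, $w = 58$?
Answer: $\frac{14348}{9539} \approx 1.5041$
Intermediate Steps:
$q = -17226$ ($q = \left(-297\right) 58 = -17226$)
$\frac{-21307 - 7389}{-1852 + q} = \frac{-21307 - 7389}{-1852 - 17226} = - \frac{28696}{-19078} = \left(-28696\right) \left(- \frac{1}{19078}\right) = \frac{14348}{9539}$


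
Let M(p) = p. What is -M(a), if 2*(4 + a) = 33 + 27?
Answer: -26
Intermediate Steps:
a = 26 (a = -4 + (33 + 27)/2 = -4 + (½)*60 = -4 + 30 = 26)
-M(a) = -1*26 = -26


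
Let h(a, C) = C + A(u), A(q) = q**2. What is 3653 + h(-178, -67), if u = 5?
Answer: 3611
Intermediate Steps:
h(a, C) = 25 + C (h(a, C) = C + 5**2 = C + 25 = 25 + C)
3653 + h(-178, -67) = 3653 + (25 - 67) = 3653 - 42 = 3611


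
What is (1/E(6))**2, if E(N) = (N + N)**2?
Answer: 1/20736 ≈ 4.8225e-5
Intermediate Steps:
E(N) = 4*N**2 (E(N) = (2*N)**2 = 4*N**2)
(1/E(6))**2 = (1/(4*6**2))**2 = (1/(4*36))**2 = (1/144)**2 = 1/20736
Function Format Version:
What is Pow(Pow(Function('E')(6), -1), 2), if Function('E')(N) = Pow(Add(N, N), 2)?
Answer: Rational(1, 20736) ≈ 4.8225e-5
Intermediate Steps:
Function('E')(N) = Mul(4, Pow(N, 2)) (Function('E')(N) = Pow(Mul(2, N), 2) = Mul(4, Pow(N, 2)))
Pow(Pow(Function('E')(6), -1), 2) = Pow(Pow(Mul(4, Pow(6, 2)), -1), 2) = Pow(Pow(Mul(4, 36), -1), 2) = Pow(Pow(144, -1), 2) = Pow(Rational(1, 144), 2) = Rational(1, 20736)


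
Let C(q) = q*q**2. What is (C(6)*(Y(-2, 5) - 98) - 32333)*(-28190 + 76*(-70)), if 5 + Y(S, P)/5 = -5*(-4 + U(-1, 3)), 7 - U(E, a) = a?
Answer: 1973772510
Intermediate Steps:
C(q) = q**3
U(E, a) = 7 - a
Y(S, P) = -25 (Y(S, P) = -25 + 5*(-5*(-4 + (7 - 1*3))) = -25 + 5*(-5*(-4 + (7 - 3))) = -25 + 5*(-5*(-4 + 4)) = -25 + 5*(-5*0) = -25 + 5*0 = -25 + 0 = -25)
(C(6)*(Y(-2, 5) - 98) - 32333)*(-28190 + 76*(-70)) = (6**3*(-25 - 98) - 32333)*(-28190 + 76*(-70)) = (216*(-123) - 32333)*(-28190 - 5320) = (-26568 - 32333)*(-33510) = -58901*(-33510) = 1973772510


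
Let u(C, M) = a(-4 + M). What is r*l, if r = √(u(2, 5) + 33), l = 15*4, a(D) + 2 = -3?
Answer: 120*√7 ≈ 317.49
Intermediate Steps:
a(D) = -5 (a(D) = -2 - 3 = -5)
u(C, M) = -5
l = 60
r = 2*√7 (r = √(-5 + 33) = √28 = 2*√7 ≈ 5.2915)
r*l = (2*√7)*60 = 120*√7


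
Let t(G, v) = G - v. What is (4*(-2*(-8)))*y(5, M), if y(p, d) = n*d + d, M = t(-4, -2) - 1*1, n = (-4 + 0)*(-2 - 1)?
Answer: -2496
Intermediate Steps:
n = 12 (n = -4*(-3) = 12)
M = -3 (M = (-4 - 1*(-2)) - 1*1 = (-4 + 2) - 1 = -2 - 1 = -3)
y(p, d) = 13*d (y(p, d) = 12*d + d = 13*d)
(4*(-2*(-8)))*y(5, M) = (4*(-2*(-8)))*(13*(-3)) = (4*16)*(-39) = 64*(-39) = -2496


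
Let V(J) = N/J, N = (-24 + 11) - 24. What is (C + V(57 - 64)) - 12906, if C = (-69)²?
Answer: -56978/7 ≈ -8139.7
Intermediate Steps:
N = -37 (N = -13 - 24 = -37)
V(J) = -37/J
C = 4761
(C + V(57 - 64)) - 12906 = (4761 - 37/(57 - 64)) - 12906 = (4761 - 37/(-7)) - 12906 = (4761 - 37*(-⅐)) - 12906 = (4761 + 37/7) - 12906 = 33364/7 - 12906 = -56978/7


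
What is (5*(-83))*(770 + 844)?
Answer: -669810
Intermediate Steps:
(5*(-83))*(770 + 844) = -415*1614 = -669810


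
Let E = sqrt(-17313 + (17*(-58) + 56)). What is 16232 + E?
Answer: 16232 + 3*I*sqrt(2027) ≈ 16232.0 + 135.07*I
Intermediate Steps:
E = 3*I*sqrt(2027) (E = sqrt(-17313 + (-986 + 56)) = sqrt(-17313 - 930) = sqrt(-18243) = 3*I*sqrt(2027) ≈ 135.07*I)
16232 + E = 16232 + 3*I*sqrt(2027)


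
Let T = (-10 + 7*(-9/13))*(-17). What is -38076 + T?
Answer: -491707/13 ≈ -37824.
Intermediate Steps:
T = 3281/13 (T = (-10 + 7*(-9*1/13))*(-17) = (-10 + 7*(-9/13))*(-17) = (-10 - 63/13)*(-17) = -193/13*(-17) = 3281/13 ≈ 252.38)
-38076 + T = -38076 + 3281/13 = -491707/13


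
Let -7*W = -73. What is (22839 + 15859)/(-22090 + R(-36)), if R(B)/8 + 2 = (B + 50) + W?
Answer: -135443/76687 ≈ -1.7662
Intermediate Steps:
W = 73/7 (W = -⅐*(-73) = 73/7 ≈ 10.429)
R(B) = 3272/7 + 8*B (R(B) = -16 + 8*((B + 50) + 73/7) = -16 + 8*((50 + B) + 73/7) = -16 + 8*(423/7 + B) = -16 + (3384/7 + 8*B) = 3272/7 + 8*B)
(22839 + 15859)/(-22090 + R(-36)) = (22839 + 15859)/(-22090 + (3272/7 + 8*(-36))) = 38698/(-22090 + (3272/7 - 288)) = 38698/(-22090 + 1256/7) = 38698/(-153374/7) = 38698*(-7/153374) = -135443/76687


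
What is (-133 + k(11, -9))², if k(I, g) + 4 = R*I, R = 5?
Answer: 6724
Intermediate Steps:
k(I, g) = -4 + 5*I
(-133 + k(11, -9))² = (-133 + (-4 + 5*11))² = (-133 + (-4 + 55))² = (-133 + 51)² = (-82)² = 6724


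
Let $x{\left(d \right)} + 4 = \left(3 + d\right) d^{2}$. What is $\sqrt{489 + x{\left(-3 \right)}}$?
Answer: $\sqrt{485} \approx 22.023$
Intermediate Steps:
$x{\left(d \right)} = -4 + d^{2} \left(3 + d\right)$ ($x{\left(d \right)} = -4 + \left(3 + d\right) d^{2} = -4 + d^{2} \left(3 + d\right)$)
$\sqrt{489 + x{\left(-3 \right)}} = \sqrt{489 + \left(-4 + \left(-3\right)^{3} + 3 \left(-3\right)^{2}\right)} = \sqrt{489 - 4} = \sqrt{485}$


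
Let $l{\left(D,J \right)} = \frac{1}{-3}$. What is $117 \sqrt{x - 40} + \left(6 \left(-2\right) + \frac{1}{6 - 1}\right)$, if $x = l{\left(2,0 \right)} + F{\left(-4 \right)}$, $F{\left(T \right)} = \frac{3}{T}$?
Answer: $- \frac{59}{5} + \frac{39 i \sqrt{1479}}{2} \approx -11.8 + 749.93 i$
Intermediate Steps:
$l{\left(D,J \right)} = - \frac{1}{3}$
$x = - \frac{13}{12}$ ($x = - \frac{1}{3} + \frac{3}{-4} = - \frac{1}{3} + 3 \left(- \frac{1}{4}\right) = - \frac{1}{3} - \frac{3}{4} = - \frac{13}{12} \approx -1.0833$)
$117 \sqrt{x - 40} + \left(6 \left(-2\right) + \frac{1}{6 - 1}\right) = 117 \sqrt{- \frac{13}{12} - 40} + \left(6 \left(-2\right) + \frac{1}{6 - 1}\right) = 117 \sqrt{- \frac{493}{12}} - \left(12 - \frac{1}{5}\right) = 117 \frac{i \sqrt{1479}}{6} + \left(-12 + \frac{1}{5}\right) = \frac{39 i \sqrt{1479}}{2} - \frac{59}{5} = - \frac{59}{5} + \frac{39 i \sqrt{1479}}{2}$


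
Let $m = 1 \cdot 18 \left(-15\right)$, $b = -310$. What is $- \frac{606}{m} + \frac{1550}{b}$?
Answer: $- \frac{124}{45} \approx -2.7556$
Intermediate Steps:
$m = -270$ ($m = 18 \left(-15\right) = -270$)
$- \frac{606}{m} + \frac{1550}{b} = - \frac{606}{-270} + \frac{1550}{-310} = \left(-606\right) \left(- \frac{1}{270}\right) + 1550 \left(- \frac{1}{310}\right) = \frac{101}{45} - 5 = - \frac{124}{45}$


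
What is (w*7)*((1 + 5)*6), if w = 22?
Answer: 5544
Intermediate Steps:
(w*7)*((1 + 5)*6) = (22*7)*((1 + 5)*6) = 154*(6*6) = 154*36 = 5544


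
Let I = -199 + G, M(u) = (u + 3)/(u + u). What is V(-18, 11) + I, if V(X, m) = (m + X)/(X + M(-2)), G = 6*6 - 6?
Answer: -12309/73 ≈ -168.62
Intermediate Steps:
G = 30 (G = 36 - 6 = 30)
M(u) = (3 + u)/(2*u) (M(u) = (3 + u)/((2*u)) = (3 + u)*(1/(2*u)) = (3 + u)/(2*u))
V(X, m) = (X + m)/(-¼ + X) (V(X, m) = (m + X)/(X + (½)*(3 - 2)/(-2)) = (X + m)/(X + (½)*(-½)*1) = (X + m)/(X - ¼) = (X + m)/(-¼ + X))
I = -169 (I = -199 + 30 = -169)
V(-18, 11) + I = 4*(-18 + 11)/(-1 + 4*(-18)) - 169 = 4*(-7)/(-1 - 72) - 169 = 4*(-7)/(-73) - 169 = 4*(-1/73)*(-7) - 169 = 28/73 - 169 = -12309/73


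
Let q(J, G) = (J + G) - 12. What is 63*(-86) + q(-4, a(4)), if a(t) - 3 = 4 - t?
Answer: -5431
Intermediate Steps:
a(t) = 7 - t (a(t) = 3 + (4 - t) = 7 - t)
q(J, G) = -12 + G + J (q(J, G) = (G + J) - 12 = -12 + G + J)
63*(-86) + q(-4, a(4)) = 63*(-86) + (-12 + (7 - 1*4) - 4) = -5418 + (-12 + (7 - 4) - 4) = -5418 + (-12 + 3 - 4) = -5418 - 13 = -5431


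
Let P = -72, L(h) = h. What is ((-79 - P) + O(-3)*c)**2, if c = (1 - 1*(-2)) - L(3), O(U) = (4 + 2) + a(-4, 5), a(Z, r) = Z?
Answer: 49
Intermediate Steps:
O(U) = 2 (O(U) = (4 + 2) - 4 = 6 - 4 = 2)
c = 0 (c = (1 - 1*(-2)) - 1*3 = (1 + 2) - 3 = 3 - 3 = 0)
((-79 - P) + O(-3)*c)**2 = ((-79 - 1*(-72)) + 2*0)**2 = ((-79 + 72) + 0)**2 = (-7 + 0)**2 = (-7)**2 = 49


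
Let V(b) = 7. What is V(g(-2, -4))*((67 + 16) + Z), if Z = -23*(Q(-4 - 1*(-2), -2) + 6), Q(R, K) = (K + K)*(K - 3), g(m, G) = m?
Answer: -3605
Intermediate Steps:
Q(R, K) = 2*K*(-3 + K) (Q(R, K) = (2*K)*(-3 + K) = 2*K*(-3 + K))
Z = -598 (Z = -23*(2*(-2)*(-3 - 2) + 6) = -23*(2*(-2)*(-5) + 6) = -23*(20 + 6) = -23*26 = -598)
V(g(-2, -4))*((67 + 16) + Z) = 7*((67 + 16) - 598) = 7*(83 - 598) = 7*(-515) = -3605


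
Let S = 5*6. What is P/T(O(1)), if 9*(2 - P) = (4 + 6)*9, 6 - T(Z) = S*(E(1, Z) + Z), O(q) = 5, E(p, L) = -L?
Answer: -4/3 ≈ -1.3333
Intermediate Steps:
S = 30
T(Z) = 6 (T(Z) = 6 - 30*(-Z + Z) = 6 - 30*0 = 6 - 1*0 = 6 + 0 = 6)
P = -8 (P = 2 - (4 + 6)*9/9 = 2 - 10*9/9 = 2 - ⅑*90 = 2 - 10 = -8)
P/T(O(1)) = -8/6 = (⅙)*(-8) = -4/3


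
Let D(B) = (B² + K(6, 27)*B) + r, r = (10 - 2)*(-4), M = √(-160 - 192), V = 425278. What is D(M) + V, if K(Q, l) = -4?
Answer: 424894 - 16*I*√22 ≈ 4.2489e+5 - 75.047*I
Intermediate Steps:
M = 4*I*√22 (M = √(-352) = 4*I*√22 ≈ 18.762*I)
r = -32 (r = 8*(-4) = -32)
D(B) = -32 + B² - 4*B (D(B) = (B² - 4*B) - 32 = -32 + B² - 4*B)
D(M) + V = (-32 + (4*I*√22)² - 16*I*√22) + 425278 = (-32 - 352 - 16*I*√22) + 425278 = (-384 - 16*I*√22) + 425278 = 424894 - 16*I*√22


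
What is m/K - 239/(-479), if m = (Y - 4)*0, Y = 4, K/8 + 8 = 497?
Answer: 239/479 ≈ 0.49896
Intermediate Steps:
K = 3912 (K = -64 + 8*497 = -64 + 3976 = 3912)
m = 0 (m = (4 - 4)*0 = 0*0 = 0)
m/K - 239/(-479) = 0/3912 - 239/(-479) = 0*(1/3912) - 239*(-1/479) = 0 + 239/479 = 239/479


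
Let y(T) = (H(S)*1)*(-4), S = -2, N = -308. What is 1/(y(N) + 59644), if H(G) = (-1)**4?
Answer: 1/59640 ≈ 1.6767e-5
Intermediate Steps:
H(G) = 1
y(T) = -4 (y(T) = (1*1)*(-4) = 1*(-4) = -4)
1/(y(N) + 59644) = 1/(-4 + 59644) = 1/59640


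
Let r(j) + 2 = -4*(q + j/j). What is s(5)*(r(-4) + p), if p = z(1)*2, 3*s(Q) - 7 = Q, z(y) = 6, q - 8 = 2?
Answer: -136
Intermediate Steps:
q = 10 (q = 8 + 2 = 10)
s(Q) = 7/3 + Q/3
p = 12 (p = 6*2 = 12)
r(j) = -46 (r(j) = -2 - 4*(10 + j/j) = -2 - 4*(10 + 1) = -2 - 4*11 = -2 - 44 = -46)
s(5)*(r(-4) + p) = (7/3 + (⅓)*5)*(-46 + 12) = (7/3 + 5/3)*(-34) = 4*(-34) = -136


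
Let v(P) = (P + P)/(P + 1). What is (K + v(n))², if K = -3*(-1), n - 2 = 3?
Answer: 196/9 ≈ 21.778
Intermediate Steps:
n = 5 (n = 2 + 3 = 5)
v(P) = 2*P/(1 + P) (v(P) = (2*P)/(1 + P) = 2*P/(1 + P))
K = 3
(K + v(n))² = (3 + 2*5/(1 + 5))² = (3 + 2*5/6)² = (3 + 2*5*(⅙))² = (3 + 5/3)² = (14/3)² = 196/9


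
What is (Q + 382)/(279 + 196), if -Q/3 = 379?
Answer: -151/95 ≈ -1.5895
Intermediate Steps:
Q = -1137 (Q = -3*379 = -1137)
(Q + 382)/(279 + 196) = (-1137 + 382)/(279 + 196) = -755/475 = -755*1/475 = -151/95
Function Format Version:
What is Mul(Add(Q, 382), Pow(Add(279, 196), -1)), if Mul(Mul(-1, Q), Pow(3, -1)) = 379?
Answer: Rational(-151, 95) ≈ -1.5895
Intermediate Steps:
Q = -1137 (Q = Mul(-3, 379) = -1137)
Mul(Add(Q, 382), Pow(Add(279, 196), -1)) = Mul(Add(-1137, 382), Pow(Add(279, 196), -1)) = Mul(-755, Pow(475, -1)) = Mul(-755, Rational(1, 475)) = Rational(-151, 95)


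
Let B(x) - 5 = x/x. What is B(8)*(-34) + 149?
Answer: -55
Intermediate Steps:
B(x) = 6 (B(x) = 5 + x/x = 5 + 1 = 6)
B(8)*(-34) + 149 = 6*(-34) + 149 = -204 + 149 = -55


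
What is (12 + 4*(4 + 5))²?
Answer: 2304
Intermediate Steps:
(12 + 4*(4 + 5))² = (12 + 4*9)² = (12 + 36)² = 48² = 2304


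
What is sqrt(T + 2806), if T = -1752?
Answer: sqrt(1054) ≈ 32.465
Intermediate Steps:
sqrt(T + 2806) = sqrt(-1752 + 2806) = sqrt(1054)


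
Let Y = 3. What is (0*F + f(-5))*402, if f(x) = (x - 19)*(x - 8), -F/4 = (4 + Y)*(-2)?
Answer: 125424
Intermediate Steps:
F = 56 (F = -4*(4 + 3)*(-2) = -28*(-2) = -4*(-14) = 56)
f(x) = (-19 + x)*(-8 + x)
(0*F + f(-5))*402 = (0*56 + (152 + (-5)² - 27*(-5)))*402 = (0 + (152 + 25 + 135))*402 = (0 + 312)*402 = 312*402 = 125424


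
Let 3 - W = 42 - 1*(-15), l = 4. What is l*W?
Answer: -216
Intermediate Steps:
W = -54 (W = 3 - (42 - 1*(-15)) = 3 - (42 + 15) = 3 - 1*57 = 3 - 57 = -54)
l*W = 4*(-54) = -216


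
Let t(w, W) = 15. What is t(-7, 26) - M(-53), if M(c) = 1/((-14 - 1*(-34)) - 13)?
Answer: 104/7 ≈ 14.857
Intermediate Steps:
M(c) = ⅐ (M(c) = 1/((-14 + 34) - 13) = 1/(20 - 13) = 1/7 = ⅐)
t(-7, 26) - M(-53) = 15 - 1*⅐ = 15 - ⅐ = 104/7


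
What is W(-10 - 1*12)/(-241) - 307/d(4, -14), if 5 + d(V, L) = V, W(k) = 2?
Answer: 73985/241 ≈ 306.99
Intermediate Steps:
d(V, L) = -5 + V
W(-10 - 1*12)/(-241) - 307/d(4, -14) = 2/(-241) - 307/(-5 + 4) = 2*(-1/241) - 307/(-1) = -2/241 - 307*(-1) = -2/241 + 307 = 73985/241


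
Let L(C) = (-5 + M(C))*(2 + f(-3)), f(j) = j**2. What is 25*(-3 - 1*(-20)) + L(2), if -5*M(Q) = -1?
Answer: 1861/5 ≈ 372.20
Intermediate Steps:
M(Q) = 1/5 (M(Q) = -1/5*(-1) = 1/5)
L(C) = -264/5 (L(C) = (-5 + 1/5)*(2 + (-3)**2) = -24*(2 + 9)/5 = -24/5*11 = -264/5)
25*(-3 - 1*(-20)) + L(2) = 25*(-3 - 1*(-20)) - 264/5 = 25*(-3 + 20) - 264/5 = 25*17 - 264/5 = 425 - 264/5 = 1861/5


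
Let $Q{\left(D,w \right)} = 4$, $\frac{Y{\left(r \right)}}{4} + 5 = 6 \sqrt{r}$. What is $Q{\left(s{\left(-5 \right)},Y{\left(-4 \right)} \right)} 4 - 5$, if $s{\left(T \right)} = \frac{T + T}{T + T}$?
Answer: $11$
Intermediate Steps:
$Y{\left(r \right)} = -20 + 24 \sqrt{r}$ ($Y{\left(r \right)} = -20 + 4 \cdot 6 \sqrt{r} = -20 + 24 \sqrt{r}$)
$s{\left(T \right)} = 1$ ($s{\left(T \right)} = \frac{2 T}{2 T} = 2 T \frac{1}{2 T} = 1$)
$Q{\left(s{\left(-5 \right)},Y{\left(-4 \right)} \right)} 4 - 5 = 4 \cdot 4 - 5 = 16 - 5 = 11$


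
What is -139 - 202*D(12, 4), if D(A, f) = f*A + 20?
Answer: -13875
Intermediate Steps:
D(A, f) = 20 + A*f (D(A, f) = A*f + 20 = 20 + A*f)
-139 - 202*D(12, 4) = -139 - 202*(20 + 12*4) = -139 - 202*(20 + 48) = -139 - 202*68 = -139 - 13736 = -13875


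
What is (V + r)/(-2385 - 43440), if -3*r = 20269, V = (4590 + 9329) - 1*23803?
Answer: 49921/137475 ≈ 0.36313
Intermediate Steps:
V = -9884 (V = 13919 - 23803 = -9884)
r = -20269/3 (r = -⅓*20269 = -20269/3 ≈ -6756.3)
(V + r)/(-2385 - 43440) = (-9884 - 20269/3)/(-2385 - 43440) = -49921/3/(-45825) = -49921/3*(-1/45825) = 49921/137475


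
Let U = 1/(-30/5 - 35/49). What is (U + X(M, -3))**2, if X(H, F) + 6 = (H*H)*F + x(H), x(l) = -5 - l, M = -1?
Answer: 381924/2209 ≈ 172.89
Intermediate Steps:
X(H, F) = -11 - H + F*H**2 (X(H, F) = -6 + ((H*H)*F + (-5 - H)) = -6 + (H**2*F + (-5 - H)) = -6 + (F*H**2 + (-5 - H)) = -6 + (-5 - H + F*H**2) = -11 - H + F*H**2)
U = -7/47 (U = 1/(-30*1/5 - 35*1/49) = 1/(-6 - 5/7) = 1/(-47/7) = -7/47 ≈ -0.14894)
(U + X(M, -3))**2 = (-7/47 + (-11 - 1*(-1) - 3*(-1)**2))**2 = (-7/47 + (-11 + 1 - 3*1))**2 = (-7/47 + (-11 + 1 - 3))**2 = (-7/47 - 13)**2 = (-618/47)**2 = 381924/2209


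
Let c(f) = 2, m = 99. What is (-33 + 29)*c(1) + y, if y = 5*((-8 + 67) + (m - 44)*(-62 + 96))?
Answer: 9637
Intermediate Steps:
y = 9645 (y = 5*((-8 + 67) + (99 - 44)*(-62 + 96)) = 5*(59 + 55*34) = 5*(59 + 1870) = 5*1929 = 9645)
(-33 + 29)*c(1) + y = (-33 + 29)*2 + 9645 = -4*2 + 9645 = -8 + 9645 = 9637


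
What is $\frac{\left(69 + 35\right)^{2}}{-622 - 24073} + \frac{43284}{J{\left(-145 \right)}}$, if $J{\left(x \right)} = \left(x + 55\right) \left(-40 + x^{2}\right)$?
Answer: $- \frac{716551226}{1554673725} \approx -0.4609$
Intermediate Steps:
$J{\left(x \right)} = \left(-40 + x^{2}\right) \left(55 + x\right)$ ($J{\left(x \right)} = \left(55 + x\right) \left(-40 + x^{2}\right) = \left(-40 + x^{2}\right) \left(55 + x\right)$)
$\frac{\left(69 + 35\right)^{2}}{-622 - 24073} + \frac{43284}{J{\left(-145 \right)}} = \frac{\left(69 + 35\right)^{2}}{-622 - 24073} + \frac{43284}{-2200 + \left(-145\right)^{3} - -5800 + 55 \left(-145\right)^{2}} = \frac{104^{2}}{-622 - 24073} + \frac{43284}{-2200 - 3048625 + 5800 + 55 \cdot 21025} = \frac{10816}{-24695} + \frac{43284}{-2200 - 3048625 + 5800 + 1156375} = 10816 \left(- \frac{1}{24695}\right) + \frac{43284}{-1888650} = - \frac{10816}{24695} + 43284 \left(- \frac{1}{1888650}\right) = - \frac{10816}{24695} - \frac{7214}{314775} = - \frac{716551226}{1554673725}$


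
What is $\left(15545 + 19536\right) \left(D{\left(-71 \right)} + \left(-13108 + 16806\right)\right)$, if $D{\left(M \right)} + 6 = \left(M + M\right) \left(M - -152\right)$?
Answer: $-273982610$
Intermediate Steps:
$D{\left(M \right)} = -6 + 2 M \left(152 + M\right)$ ($D{\left(M \right)} = -6 + \left(M + M\right) \left(M - -152\right) = -6 + 2 M \left(M + 152\right) = -6 + 2 M \left(152 + M\right)$)
$\left(15545 + 19536\right) \left(D{\left(-71 \right)} + \left(-13108 + 16806\right)\right) = \left(15545 + 19536\right) \left(\left(-6 + 2 \left(-71\right)^{2} + 304 \left(-71\right)\right) + \left(-13108 + 16806\right)\right) = 35081 \left(\left(-6 + 2 \cdot 5041 - 21584\right) + 3698\right) = 35081 \left(\left(-6 + 10082 - 21584\right) + 3698\right) = 35081 \left(-11508 + 3698\right) = 35081 \left(-7810\right) = -273982610$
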